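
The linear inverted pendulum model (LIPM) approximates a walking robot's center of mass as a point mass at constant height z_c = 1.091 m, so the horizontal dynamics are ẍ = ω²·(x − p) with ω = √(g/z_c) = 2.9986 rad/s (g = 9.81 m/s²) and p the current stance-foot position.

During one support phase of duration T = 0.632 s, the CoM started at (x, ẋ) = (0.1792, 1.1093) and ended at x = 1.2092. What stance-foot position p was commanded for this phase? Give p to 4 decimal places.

ωT = 2.9986·0.632 = 1.895115; cosh(ωT) = 3.401808, sinh(ωT) = 3.251507
x(T) = p + (x₀−p)·cosh(ωT) + (ẋ₀/ω)·sinh(ωT) ⇒ p·(1 − cosh) = x(T) − x₀·cosh − (ẋ₀/ω)·sinh
numerator   = 1.2092 − (0.1792)·3.401808 − (1.1093/2.9986)·3.251507 = -0.603264
denominator = 1 − 3.401808 = -2.401808
p = -0.603264 / -2.401808 = 0.2512

p = 0.2512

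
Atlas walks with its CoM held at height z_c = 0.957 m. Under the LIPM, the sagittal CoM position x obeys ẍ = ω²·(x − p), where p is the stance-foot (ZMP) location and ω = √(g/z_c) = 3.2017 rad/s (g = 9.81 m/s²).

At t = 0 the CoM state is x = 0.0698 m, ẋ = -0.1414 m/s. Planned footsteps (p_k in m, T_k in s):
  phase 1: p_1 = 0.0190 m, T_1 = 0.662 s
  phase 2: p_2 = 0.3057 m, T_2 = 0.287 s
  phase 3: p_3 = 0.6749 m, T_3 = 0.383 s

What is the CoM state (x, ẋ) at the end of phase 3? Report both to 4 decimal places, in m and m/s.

phase 1: p=0.0190, T=0.662, ωT=2.119525, cosh=4.223637, sinh=4.103548; start (x,ẋ)=(0.069800, -0.141400) → end (x,ẋ)=(0.052331, 0.070205)
phase 2: p=0.3057, T=0.287, ωT=0.918888, cosh=1.452732, sinh=1.053769; start (x,ẋ)=(0.052331, 0.070205) → end (x,ẋ)=(-0.039270, -0.752839)
phase 3: p=0.6749, T=0.383, ωT=1.226251, cosh=1.850909, sinh=1.557519; start (x,ẋ)=(-0.039270, -0.752839) → end (x,ẋ)=(-1.013195, -4.954795)

x = -1.0132, ẋ = -4.9548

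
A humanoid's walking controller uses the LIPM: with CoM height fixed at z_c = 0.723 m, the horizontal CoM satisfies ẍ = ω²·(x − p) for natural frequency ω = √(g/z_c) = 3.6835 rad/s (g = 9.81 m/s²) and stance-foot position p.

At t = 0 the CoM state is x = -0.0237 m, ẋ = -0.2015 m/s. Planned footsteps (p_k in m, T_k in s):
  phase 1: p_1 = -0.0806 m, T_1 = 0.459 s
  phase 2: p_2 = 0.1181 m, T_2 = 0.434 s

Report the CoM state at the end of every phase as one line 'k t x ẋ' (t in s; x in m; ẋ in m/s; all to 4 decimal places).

1 0.4590 -0.0644 -0.0160
2 0.8930 -0.3619 -1.6353

phase 1: p=-0.0806, T=0.459, ωT=1.690727, cosh=2.803902, sinh=2.619517; start (x,ẋ)=(-0.023700, -0.201500) → end (x,ẋ)=(-0.064354, -0.015959)
phase 2: p=0.1181, T=0.434, ωT=1.598639, cosh=2.574234, sinh=2.372062; start (x,ẋ)=(-0.064354, -0.015959) → end (x,ẋ)=(-0.361857, -1.635276)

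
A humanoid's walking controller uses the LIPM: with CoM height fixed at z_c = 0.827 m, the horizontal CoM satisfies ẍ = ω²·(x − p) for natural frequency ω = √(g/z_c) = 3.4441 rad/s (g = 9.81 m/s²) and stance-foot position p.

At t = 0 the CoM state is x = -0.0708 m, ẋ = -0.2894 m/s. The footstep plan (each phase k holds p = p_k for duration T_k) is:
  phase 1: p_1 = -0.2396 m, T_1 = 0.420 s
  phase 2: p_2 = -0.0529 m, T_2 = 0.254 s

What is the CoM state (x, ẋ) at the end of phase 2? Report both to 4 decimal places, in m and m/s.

phase 1: p=-0.2396, T=0.420, ωT=1.446522, cosh=2.241850, sinh=2.006463; start (x,ẋ)=(-0.070800, -0.289400) → end (x,ẋ)=(-0.029774, 0.517694)
phase 2: p=-0.0529, T=0.254, ωT=0.874801, cosh=1.407672, sinh=0.990727; start (x,ẋ)=(-0.029774, 0.517694) → end (x,ẋ)=(0.128573, 0.807652)

x = 0.1286, ẋ = 0.8077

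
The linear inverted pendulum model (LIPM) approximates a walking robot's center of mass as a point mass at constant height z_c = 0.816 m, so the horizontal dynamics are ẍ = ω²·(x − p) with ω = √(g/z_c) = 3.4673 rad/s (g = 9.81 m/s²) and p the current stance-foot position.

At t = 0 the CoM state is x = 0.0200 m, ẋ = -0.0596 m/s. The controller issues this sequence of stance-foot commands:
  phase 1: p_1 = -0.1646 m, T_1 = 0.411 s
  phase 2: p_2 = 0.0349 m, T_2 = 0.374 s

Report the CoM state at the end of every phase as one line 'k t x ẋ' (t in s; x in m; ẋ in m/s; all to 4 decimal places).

1 0.4110 0.2077 1.1227
2 0.7850 0.9224 3.2205

phase 1: p=-0.1646, T=0.411, ωT=1.425060, cosh=2.199301, sinh=1.958807; start (x,ẋ)=(0.020000, -0.059600) → end (x,ẋ)=(0.207721, 1.122683)
phase 2: p=0.0349, T=0.374, ωT=1.296770, cosh=1.965439, sinh=1.692026; start (x,ẋ)=(0.207721, 1.122683) → end (x,ẋ)=(0.922432, 3.220463)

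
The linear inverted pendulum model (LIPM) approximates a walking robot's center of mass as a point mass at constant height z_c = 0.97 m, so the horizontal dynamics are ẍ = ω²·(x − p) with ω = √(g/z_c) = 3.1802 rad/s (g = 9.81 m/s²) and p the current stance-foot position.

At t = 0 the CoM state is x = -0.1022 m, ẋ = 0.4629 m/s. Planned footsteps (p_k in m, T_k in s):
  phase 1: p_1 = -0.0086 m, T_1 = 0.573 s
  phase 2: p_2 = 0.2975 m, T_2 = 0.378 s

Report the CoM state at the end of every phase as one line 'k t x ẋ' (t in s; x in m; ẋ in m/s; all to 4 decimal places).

phase 1: p=-0.0086, T=0.573, ωT=1.822255, cosh=3.173725, sinh=3.012064; start (x,ẋ)=(-0.102200, 0.462900) → end (x,ẋ)=(0.132766, 0.572526)
phase 2: p=0.2975, T=0.378, ωT=1.202116, cosh=1.813853, sinh=1.513295; start (x,ẋ)=(0.132766, 0.572526) → end (x,ẋ)=(0.271133, 0.245682)

1 0.5730 0.1328 0.5725
2 0.9510 0.2711 0.2457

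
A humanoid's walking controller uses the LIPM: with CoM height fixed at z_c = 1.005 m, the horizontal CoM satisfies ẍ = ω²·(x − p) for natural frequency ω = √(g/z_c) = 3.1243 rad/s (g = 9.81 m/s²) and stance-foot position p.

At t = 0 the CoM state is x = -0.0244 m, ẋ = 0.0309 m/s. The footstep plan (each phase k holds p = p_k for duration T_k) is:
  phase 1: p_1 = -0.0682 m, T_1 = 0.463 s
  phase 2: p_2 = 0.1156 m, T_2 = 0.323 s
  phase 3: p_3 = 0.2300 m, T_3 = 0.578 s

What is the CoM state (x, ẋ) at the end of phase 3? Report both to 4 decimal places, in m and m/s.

phase 1: p=-0.0682, T=0.463, ωT=1.446551, cosh=2.241908, sinh=2.006528; start (x,ẋ)=(-0.024400, 0.030900) → end (x,ẋ)=(0.049841, 0.343857)
phase 2: p=0.1156, T=0.323, ωT=1.009149, cosh=1.553897, sinh=1.189368; start (x,ẋ)=(0.049841, 0.343857) → end (x,ẋ)=(0.144317, 0.289960)
phase 3: p=0.2300, T=0.578, ωT=1.805845, cosh=3.124725, sinh=2.960389; start (x,ẋ)=(0.144317, 0.289960) → end (x,ẋ)=(0.237012, 0.113552)

x = 0.2370, ẋ = 0.1136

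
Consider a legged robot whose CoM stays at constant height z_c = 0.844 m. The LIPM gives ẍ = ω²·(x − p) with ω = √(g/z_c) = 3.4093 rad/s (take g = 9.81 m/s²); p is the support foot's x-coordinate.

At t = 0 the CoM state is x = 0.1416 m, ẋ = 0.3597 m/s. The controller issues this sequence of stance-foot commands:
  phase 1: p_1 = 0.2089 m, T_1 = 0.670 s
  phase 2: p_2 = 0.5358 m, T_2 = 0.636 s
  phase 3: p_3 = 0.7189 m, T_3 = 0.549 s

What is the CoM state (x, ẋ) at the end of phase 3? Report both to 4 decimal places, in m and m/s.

x = 1.4765, ẋ = 2.6996

phase 1: p=0.2089, T=0.670, ωT=2.284231, cosh=4.959993, sinh=4.858140; start (x,ẋ)=(0.141600, 0.359700) → end (x,ẋ)=(0.387653, 0.669429)
phase 2: p=0.5358, T=0.636, ωT=2.168315, cosh=4.428954, sinh=4.314583; start (x,ẋ)=(0.387653, 0.669429) → end (x,ẋ)=(0.726849, 0.785673)
phase 3: p=0.7189, T=0.549, ωT=1.871706, cosh=3.326617, sinh=3.172756; start (x,ẋ)=(0.726849, 0.785673) → end (x,ẋ)=(1.476506, 2.699622)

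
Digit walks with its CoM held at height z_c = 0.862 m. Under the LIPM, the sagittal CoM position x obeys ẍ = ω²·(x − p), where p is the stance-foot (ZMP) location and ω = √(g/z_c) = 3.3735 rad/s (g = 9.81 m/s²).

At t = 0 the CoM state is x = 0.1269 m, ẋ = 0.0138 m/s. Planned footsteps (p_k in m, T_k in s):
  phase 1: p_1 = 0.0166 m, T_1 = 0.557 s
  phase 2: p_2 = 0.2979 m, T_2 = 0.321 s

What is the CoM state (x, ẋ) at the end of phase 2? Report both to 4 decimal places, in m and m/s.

x = 0.9435, ẋ = 2.4809

phase 1: p=0.0166, T=0.557, ωT=1.879040, cosh=3.349975, sinh=3.197238; start (x,ẋ)=(0.126900, 0.013800) → end (x,ẋ)=(0.399181, 1.235913)
phase 2: p=0.2979, T=0.321, ωT=1.082893, cosh=1.645913, sinh=1.307299; start (x,ẋ)=(0.399181, 1.235913) → end (x,ẋ)=(0.943541, 2.480873)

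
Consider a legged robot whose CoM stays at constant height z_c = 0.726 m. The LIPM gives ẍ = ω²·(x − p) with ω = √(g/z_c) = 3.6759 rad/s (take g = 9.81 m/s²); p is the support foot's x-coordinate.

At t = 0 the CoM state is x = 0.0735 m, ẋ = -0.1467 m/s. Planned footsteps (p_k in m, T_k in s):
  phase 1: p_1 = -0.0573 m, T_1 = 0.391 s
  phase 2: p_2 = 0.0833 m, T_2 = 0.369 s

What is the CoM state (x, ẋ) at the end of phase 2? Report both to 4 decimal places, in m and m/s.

phase 1: p=-0.0573, T=0.391, ωT=1.437277, cosh=2.223396, sinh=1.985822; start (x,ẋ)=(0.073500, -0.146700) → end (x,ẋ)=(0.154269, 0.628626)
phase 2: p=0.0833, T=0.369, ωT=1.356407, cosh=2.069902, sinh=1.812318; start (x,ẋ)=(0.154269, 0.628626) → end (x,ẋ)=(0.540128, 1.773982)

x = 0.5401, ẋ = 1.7740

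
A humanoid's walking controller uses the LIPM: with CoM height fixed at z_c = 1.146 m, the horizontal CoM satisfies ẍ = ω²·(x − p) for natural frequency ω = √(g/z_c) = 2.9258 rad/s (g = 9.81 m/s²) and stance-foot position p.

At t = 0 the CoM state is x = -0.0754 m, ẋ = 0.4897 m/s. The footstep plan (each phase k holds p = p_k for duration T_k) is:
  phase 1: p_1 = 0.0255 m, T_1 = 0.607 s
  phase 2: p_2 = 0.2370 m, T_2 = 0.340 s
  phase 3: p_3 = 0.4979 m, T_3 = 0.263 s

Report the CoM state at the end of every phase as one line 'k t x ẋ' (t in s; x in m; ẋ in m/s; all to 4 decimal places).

1 0.6070 0.1991 0.6408
2 0.9470 0.4343 0.8553
3 1.2100 0.6624 0.9637

phase 1: p=0.0255, T=0.607, ωT=1.775961, cosh=3.037636, sinh=2.868315; start (x,ẋ)=(-0.075400, 0.489700) → end (x,ẋ)=(0.199081, 0.640766)
phase 2: p=0.2370, T=0.340, ωT=0.994772, cosh=1.536958, sinh=1.167150; start (x,ẋ)=(0.199081, 0.640766) → end (x,ẋ)=(0.434332, 0.855343)
phase 3: p=0.4979, T=0.263, ωT=0.769485, cosh=1.310953, sinh=0.847702; start (x,ẋ)=(0.434332, 0.855343) → end (x,ẋ)=(0.662387, 0.963654)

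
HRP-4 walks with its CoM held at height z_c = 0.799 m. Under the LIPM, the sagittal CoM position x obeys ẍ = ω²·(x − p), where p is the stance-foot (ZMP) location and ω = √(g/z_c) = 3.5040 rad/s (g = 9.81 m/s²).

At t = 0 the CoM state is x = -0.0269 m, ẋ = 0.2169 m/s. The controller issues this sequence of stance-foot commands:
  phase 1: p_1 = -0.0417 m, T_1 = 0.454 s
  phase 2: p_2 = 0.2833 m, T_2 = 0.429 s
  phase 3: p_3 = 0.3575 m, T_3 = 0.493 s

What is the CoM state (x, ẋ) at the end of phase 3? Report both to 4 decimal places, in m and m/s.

phase 1: p=-0.0417, T=0.454, ωT=1.590816, cosh=2.555756, sinh=2.351996; start (x,ẋ)=(-0.026900, 0.216900) → end (x,ẋ)=(0.141715, 0.676316)
phase 2: p=0.2833, T=0.429, ωT=1.503216, cosh=2.359270, sinh=2.136856; start (x,ẋ)=(0.141715, 0.676316) → end (x,ẋ)=(0.361704, 0.535491)
phase 3: p=0.3575, T=0.493, ωT=1.727472, cosh=2.902073, sinh=2.724340; start (x,ẋ)=(0.361704, 0.535491) → end (x,ẋ)=(0.786041, 1.594163)

x = 0.7860, ẋ = 1.5942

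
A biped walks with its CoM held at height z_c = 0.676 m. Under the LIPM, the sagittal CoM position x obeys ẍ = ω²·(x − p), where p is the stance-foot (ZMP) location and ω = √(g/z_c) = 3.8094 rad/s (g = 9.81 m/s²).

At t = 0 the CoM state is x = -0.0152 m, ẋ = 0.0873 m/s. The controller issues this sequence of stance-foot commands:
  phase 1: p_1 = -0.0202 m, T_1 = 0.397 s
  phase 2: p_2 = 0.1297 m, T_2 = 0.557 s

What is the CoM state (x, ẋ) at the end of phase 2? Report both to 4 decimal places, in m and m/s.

phase 1: p=-0.0202, T=0.397, ωT=1.512332, cosh=2.378847, sinh=2.158452; start (x,ẋ)=(-0.015200, 0.087300) → end (x,ẋ)=(0.041159, 0.248785)
phase 2: p=0.1297, T=0.557, ωT=2.121836, cosh=4.233129, sinh=4.113317; start (x,ẋ)=(0.041159, 0.248785) → end (x,ẋ)=(0.023530, -0.334225)

x = 0.0235, ẋ = -0.3342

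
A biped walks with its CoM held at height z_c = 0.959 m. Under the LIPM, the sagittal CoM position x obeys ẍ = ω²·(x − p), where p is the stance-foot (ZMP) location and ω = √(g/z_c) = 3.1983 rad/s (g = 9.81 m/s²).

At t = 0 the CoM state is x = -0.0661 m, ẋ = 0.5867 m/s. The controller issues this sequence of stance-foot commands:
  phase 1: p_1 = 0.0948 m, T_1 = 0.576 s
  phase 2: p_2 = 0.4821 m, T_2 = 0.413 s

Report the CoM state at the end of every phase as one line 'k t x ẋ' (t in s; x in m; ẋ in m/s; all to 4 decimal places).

1 0.5760 0.1386 0.3147
2 0.9890 -0.0359 -1.2797

phase 1: p=0.0948, T=0.576, ωT=1.842221, cosh=3.234501, sinh=3.076036; start (x,ẋ)=(-0.066100, 0.586700) → end (x,ẋ)=(0.138641, 0.314734)
phase 2: p=0.4821, T=0.413, ωT=1.320898, cosh=2.006840, sinh=1.739944; start (x,ẋ)=(0.138641, 0.314734) → end (x,ẋ)=(-0.035946, -1.279685)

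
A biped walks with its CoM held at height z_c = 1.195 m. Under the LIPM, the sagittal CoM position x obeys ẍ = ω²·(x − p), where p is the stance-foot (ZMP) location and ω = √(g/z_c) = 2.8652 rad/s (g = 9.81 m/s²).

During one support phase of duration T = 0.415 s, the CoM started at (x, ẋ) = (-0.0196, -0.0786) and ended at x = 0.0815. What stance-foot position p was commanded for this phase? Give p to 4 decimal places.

ωT = 2.8652·0.415 = 1.189058; cosh(ωT) = 1.794247, sinh(ωT) = 1.489739
x(T) = p + (x₀−p)·cosh(ωT) + (ẋ₀/ω)·sinh(ωT) ⇒ p·(1 − cosh) = x(T) − x₀·cosh − (ẋ₀/ω)·sinh
numerator   = 0.0815 − (-0.0196)·1.794247 − (-0.0786/2.8652)·1.489739 = 0.157535
denominator = 1 − 1.794247 = -0.794247
p = 0.157535 / -0.794247 = -0.1983

p = -0.1983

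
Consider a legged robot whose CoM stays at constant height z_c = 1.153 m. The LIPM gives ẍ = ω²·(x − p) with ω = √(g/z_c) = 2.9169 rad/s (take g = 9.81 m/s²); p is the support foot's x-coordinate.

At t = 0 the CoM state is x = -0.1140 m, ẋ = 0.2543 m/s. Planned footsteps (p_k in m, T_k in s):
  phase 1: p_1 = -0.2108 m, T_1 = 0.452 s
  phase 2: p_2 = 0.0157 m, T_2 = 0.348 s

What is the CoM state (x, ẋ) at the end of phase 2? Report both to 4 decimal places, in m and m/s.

phase 1: p=-0.2108, T=0.452, ωT=1.318439, cosh=2.002567, sinh=1.735015; start (x,ẋ)=(-0.114000, 0.254300) → end (x,ẋ)=(0.134310, 0.999144)
phase 2: p=0.0157, T=0.348, ωT=1.015081, cosh=1.560980, sinh=1.198607; start (x,ẋ)=(0.134310, 0.999144) → end (x,ẋ)=(0.611414, 1.974331)

x = 0.6114, ẋ = 1.9743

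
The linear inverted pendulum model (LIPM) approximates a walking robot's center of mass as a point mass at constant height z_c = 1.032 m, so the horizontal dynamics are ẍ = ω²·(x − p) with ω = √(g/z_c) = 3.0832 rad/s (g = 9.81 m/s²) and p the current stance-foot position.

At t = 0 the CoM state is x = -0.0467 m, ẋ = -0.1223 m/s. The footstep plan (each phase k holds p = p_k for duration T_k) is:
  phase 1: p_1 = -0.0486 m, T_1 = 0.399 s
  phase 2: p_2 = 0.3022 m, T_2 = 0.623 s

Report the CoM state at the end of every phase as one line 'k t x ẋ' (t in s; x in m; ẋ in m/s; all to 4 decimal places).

phase 1: p=-0.0486, T=0.399, ωT=1.230197, cosh=1.857069, sinh=1.564834; start (x,ẋ)=(-0.046700, -0.122300) → end (x,ẋ)=(-0.107143, -0.217953)
phase 2: p=0.3022, T=0.623, ωT=1.920834, cosh=3.486566, sinh=3.340081; start (x,ẋ)=(-0.107143, -0.217953) → end (x,ẋ)=(-1.361114, -4.975379)

1 0.3990 -0.1071 -0.2180
2 1.0220 -1.3611 -4.9754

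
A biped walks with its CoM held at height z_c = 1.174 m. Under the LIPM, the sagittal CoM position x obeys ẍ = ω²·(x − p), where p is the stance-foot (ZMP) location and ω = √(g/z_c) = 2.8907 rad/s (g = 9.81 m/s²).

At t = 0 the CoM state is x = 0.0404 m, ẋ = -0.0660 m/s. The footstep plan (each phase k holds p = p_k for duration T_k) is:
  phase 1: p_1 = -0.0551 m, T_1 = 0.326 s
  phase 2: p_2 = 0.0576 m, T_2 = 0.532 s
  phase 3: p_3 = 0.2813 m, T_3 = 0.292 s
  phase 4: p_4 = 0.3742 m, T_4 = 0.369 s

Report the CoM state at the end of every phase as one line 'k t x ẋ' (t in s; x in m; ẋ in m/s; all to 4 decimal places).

1 0.3260 0.0612 0.2029
2 0.8580 0.2221 0.5170
3 1.1500 0.3693 0.5502
4 1.5190 0.6100 0.8759

phase 1: p=-0.0551, T=0.326, ωT=0.942368, cosh=1.477877, sinh=1.088174; start (x,ẋ)=(0.040400, -0.066000) → end (x,ẋ)=(0.061192, 0.202863)
phase 2: p=0.0576, T=0.532, ωT=1.537852, cosh=2.434713, sinh=2.219871; start (x,ẋ)=(0.061192, 0.202863) → end (x,ẋ)=(0.222132, 0.516966)
phase 3: p=0.2813, T=0.292, ωT=0.844084, cosh=1.377899, sinh=0.947948; start (x,ẋ)=(0.222132, 0.516966) → end (x,ẋ)=(0.369301, 0.550193)
phase 4: p=0.3742, T=0.369, ωT=1.066668, cosh=1.624918, sinh=1.280765; start (x,ẋ)=(0.369301, 0.550193) → end (x,ẋ)=(0.610010, 0.875881)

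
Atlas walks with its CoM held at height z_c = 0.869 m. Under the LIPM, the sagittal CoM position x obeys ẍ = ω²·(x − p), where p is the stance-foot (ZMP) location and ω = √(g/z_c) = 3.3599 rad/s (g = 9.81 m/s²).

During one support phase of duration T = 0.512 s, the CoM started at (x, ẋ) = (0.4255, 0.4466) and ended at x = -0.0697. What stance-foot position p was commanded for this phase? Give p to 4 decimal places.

p = 0.8794

ωT = 3.3599·0.512 = 1.720269; cosh(ωT) = 2.882524, sinh(ωT) = 2.703506
x(T) = p + (x₀−p)·cosh(ωT) + (ẋ₀/ω)·sinh(ωT) ⇒ p·(1 − cosh) = x(T) − x₀·cosh − (ẋ₀/ω)·sinh
numerator   = -0.0697 − (0.4255)·2.882524 − (0.4466/3.3599)·2.703506 = -1.655566
denominator = 1 − 2.882524 = -1.882524
p = -1.655566 / -1.882524 = 0.8794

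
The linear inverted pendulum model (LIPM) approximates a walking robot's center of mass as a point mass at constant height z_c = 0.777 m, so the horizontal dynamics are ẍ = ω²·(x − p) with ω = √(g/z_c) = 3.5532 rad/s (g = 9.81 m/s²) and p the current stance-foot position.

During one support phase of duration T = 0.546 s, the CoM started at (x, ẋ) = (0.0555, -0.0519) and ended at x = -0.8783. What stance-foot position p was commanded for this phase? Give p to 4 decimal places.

ωT = 3.5532·0.546 = 1.940047; cosh(ωT) = 3.551388, sinh(ωT) = 3.407691
x(T) = p + (x₀−p)·cosh(ωT) + (ẋ₀/ω)·sinh(ωT) ⇒ p·(1 − cosh) = x(T) − x₀·cosh − (ẋ₀/ω)·sinh
numerator   = -0.8783 − (0.0555)·3.551388 − (-0.0519/3.5532)·3.407691 = -1.025627
denominator = 1 − 3.551388 = -2.551388
p = -1.025627 / -2.551388 = 0.4020

p = 0.4020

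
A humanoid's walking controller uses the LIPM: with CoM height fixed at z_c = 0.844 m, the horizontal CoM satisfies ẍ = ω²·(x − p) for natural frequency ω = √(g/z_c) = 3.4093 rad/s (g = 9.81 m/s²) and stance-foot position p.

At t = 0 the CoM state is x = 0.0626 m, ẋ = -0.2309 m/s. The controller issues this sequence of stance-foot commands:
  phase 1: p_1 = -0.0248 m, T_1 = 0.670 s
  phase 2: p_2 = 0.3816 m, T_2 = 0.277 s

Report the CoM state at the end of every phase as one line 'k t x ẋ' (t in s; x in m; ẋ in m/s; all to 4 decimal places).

1 0.6700 0.0797 0.3023
2 0.9470 0.0315 -0.6757

phase 1: p=-0.0248, T=0.670, ωT=2.284231, cosh=4.959993, sinh=4.858140; start (x,ẋ)=(0.062600, -0.230900) → end (x,ẋ)=(0.079678, 0.302331)
phase 2: p=0.3816, T=0.277, ωT=0.944376, cosh=1.480065, sinh=1.091143; start (x,ẋ)=(0.079678, 0.302331) → end (x,ẋ)=(0.031497, -0.675688)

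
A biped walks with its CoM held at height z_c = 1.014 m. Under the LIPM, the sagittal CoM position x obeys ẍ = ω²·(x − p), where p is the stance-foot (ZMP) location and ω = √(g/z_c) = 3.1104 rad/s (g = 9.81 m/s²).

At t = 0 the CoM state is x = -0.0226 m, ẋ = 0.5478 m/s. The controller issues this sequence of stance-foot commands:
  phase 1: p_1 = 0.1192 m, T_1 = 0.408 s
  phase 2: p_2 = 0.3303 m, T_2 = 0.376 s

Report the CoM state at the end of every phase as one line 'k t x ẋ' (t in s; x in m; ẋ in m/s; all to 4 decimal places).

phase 1: p=0.1192, T=0.408, ωT=1.269043, cosh=1.919274, sinh=1.638173; start (x,ẋ)=(-0.022600, 0.547800) → end (x,ẋ)=(0.135560, 0.328854)
phase 2: p=0.3303, T=0.376, ωT=1.169510, cosh=1.765467, sinh=1.454948; start (x,ẋ)=(0.135560, 0.328854) → end (x,ẋ)=(0.140321, -0.300708)

1 0.4080 0.1356 0.3289
2 0.7840 0.1403 -0.3007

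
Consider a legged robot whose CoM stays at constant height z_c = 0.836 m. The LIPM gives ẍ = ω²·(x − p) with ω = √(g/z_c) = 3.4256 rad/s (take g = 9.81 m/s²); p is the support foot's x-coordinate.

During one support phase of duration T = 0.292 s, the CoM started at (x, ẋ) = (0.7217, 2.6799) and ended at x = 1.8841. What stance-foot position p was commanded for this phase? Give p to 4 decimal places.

p = 0.2751

ωT = 3.4256·0.292 = 1.000275; cosh(ωT) = 1.543404, sinh(ωT) = 1.175626
x(T) = p + (x₀−p)·cosh(ωT) + (ẋ₀/ω)·sinh(ωT) ⇒ p·(1 − cosh) = x(T) − x₀·cosh − (ẋ₀/ω)·sinh
numerator   = 1.8841 − (0.7217)·1.543404 − (2.6799/3.4256)·1.175626 = -0.149485
denominator = 1 − 1.543404 = -0.543404
p = -0.149485 / -0.543404 = 0.2751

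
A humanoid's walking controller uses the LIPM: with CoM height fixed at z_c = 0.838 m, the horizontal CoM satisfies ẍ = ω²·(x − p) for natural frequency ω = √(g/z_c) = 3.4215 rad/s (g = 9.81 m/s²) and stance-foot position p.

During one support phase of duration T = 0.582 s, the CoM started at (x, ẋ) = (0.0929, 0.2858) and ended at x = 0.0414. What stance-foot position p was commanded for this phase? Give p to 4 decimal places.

p = 0.2217

ωT = 3.4215·0.582 = 1.991313; cosh(ωT) = 3.730831, sinh(ωT) = 3.594315
x(T) = p + (x₀−p)·cosh(ωT) + (ẋ₀/ω)·sinh(ωT) ⇒ p·(1 − cosh) = x(T) − x₀·cosh − (ẋ₀/ω)·sinh
numerator   = 0.0414 − (0.0929)·3.730831 − (0.2858/3.4215)·3.594315 = -0.605429
denominator = 1 − 3.730831 = -2.730831
p = -0.605429 / -2.730831 = 0.2217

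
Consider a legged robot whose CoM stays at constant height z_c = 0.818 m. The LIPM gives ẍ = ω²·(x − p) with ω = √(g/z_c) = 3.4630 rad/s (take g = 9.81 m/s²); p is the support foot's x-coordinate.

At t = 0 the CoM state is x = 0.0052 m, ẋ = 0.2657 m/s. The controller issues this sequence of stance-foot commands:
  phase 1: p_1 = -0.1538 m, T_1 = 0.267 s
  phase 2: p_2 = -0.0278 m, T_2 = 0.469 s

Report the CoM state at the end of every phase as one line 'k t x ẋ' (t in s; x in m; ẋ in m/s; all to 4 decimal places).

1 0.2670 0.1596 0.9724
2 0.7360 1.1510 4.1457

phase 1: p=-0.1538, T=0.267, ωT=0.924621, cosh=1.458797, sinh=1.062115; start (x,ẋ)=(0.005200, 0.265700) → end (x,ẋ)=(0.159640, 0.972421)
phase 2: p=-0.0278, T=0.469, ωT=1.624147, cosh=2.635584, sinh=2.438505; start (x,ẋ)=(0.159640, 0.972421) → end (x,ẋ)=(1.150954, 4.145743)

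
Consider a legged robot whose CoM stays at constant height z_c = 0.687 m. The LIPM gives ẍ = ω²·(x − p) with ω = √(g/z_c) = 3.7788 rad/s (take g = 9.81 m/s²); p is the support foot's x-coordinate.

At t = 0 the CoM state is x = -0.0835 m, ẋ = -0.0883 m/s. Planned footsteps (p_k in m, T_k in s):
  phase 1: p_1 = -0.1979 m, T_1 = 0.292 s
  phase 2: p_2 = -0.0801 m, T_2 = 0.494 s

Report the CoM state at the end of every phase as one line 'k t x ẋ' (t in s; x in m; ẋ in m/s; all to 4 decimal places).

phase 1: p=-0.1979, T=0.292, ωT=1.103410, cosh=1.673082, sinh=1.341344; start (x,ẋ)=(-0.083500, -0.088300) → end (x,ẋ)=(-0.037843, 0.432123)
phase 2: p=-0.0801, T=0.494, ωT=1.866727, cosh=3.310863, sinh=3.156234; start (x,ẋ)=(-0.037843, 0.432123) → end (x,ẋ)=(0.420737, 1.934691)

1 0.2920 -0.0378 0.4321
2 0.7860 0.4207 1.9347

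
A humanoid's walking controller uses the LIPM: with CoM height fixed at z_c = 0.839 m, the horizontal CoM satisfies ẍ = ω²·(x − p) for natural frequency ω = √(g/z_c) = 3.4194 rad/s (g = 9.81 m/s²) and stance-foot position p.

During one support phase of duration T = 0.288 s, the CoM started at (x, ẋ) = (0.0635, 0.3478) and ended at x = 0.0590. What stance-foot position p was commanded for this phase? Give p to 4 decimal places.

ωT = 3.4194·0.288 = 0.984787; cosh(ωT) = 1.525380, sinh(ωT) = 1.151862
x(T) = p + (x₀−p)·cosh(ωT) + (ẋ₀/ω)·sinh(ωT) ⇒ p·(1 − cosh) = x(T) − x₀·cosh − (ẋ₀/ω)·sinh
numerator   = 0.0590 − (0.0635)·1.525380 − (0.3478/3.4194)·1.151862 = -0.155022
denominator = 1 − 1.525380 = -0.525380
p = -0.155022 / -0.525380 = 0.2951

p = 0.2951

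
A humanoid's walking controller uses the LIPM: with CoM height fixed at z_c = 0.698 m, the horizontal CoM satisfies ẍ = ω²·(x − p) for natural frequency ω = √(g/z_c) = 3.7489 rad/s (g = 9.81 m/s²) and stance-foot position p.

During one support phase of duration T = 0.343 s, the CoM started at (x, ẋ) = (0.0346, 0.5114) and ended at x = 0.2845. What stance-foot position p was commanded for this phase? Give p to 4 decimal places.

p = 0.0114

ωT = 3.7489·0.343 = 1.285873; cosh(ωT) = 1.947117, sinh(ωT) = 1.670707
x(T) = p + (x₀−p)·cosh(ωT) + (ẋ₀/ω)·sinh(ωT) ⇒ p·(1 − cosh) = x(T) − x₀·cosh − (ẋ₀/ω)·sinh
numerator   = 0.2845 − (0.0346)·1.947117 − (0.5114/3.7489)·1.670707 = -0.010777
denominator = 1 − 1.947117 = -0.947117
p = -0.010777 / -0.947117 = 0.0114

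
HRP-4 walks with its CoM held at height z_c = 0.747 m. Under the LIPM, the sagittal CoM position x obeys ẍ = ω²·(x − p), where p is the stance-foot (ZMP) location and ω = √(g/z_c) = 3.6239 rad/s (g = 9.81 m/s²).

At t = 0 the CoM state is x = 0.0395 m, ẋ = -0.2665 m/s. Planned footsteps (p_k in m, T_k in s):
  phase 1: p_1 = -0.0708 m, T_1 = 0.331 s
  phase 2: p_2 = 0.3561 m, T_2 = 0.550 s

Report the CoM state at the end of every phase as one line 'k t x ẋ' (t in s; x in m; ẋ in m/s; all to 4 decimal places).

phase 1: p=-0.0708, T=0.331, ωT=1.199511, cosh=1.809918, sinh=1.508576; start (x,ẋ)=(0.039500, -0.266500) → end (x,ẋ)=(0.017894, 0.120659)
phase 2: p=0.3561, T=0.550, ωT=1.993145, cosh=3.737422, sinh=3.601156; start (x,ẋ)=(0.017894, 0.120659) → end (x,ẋ)=(-0.788017, -3.962712)

1 0.3310 0.0179 0.1207
2 0.8810 -0.7880 -3.9627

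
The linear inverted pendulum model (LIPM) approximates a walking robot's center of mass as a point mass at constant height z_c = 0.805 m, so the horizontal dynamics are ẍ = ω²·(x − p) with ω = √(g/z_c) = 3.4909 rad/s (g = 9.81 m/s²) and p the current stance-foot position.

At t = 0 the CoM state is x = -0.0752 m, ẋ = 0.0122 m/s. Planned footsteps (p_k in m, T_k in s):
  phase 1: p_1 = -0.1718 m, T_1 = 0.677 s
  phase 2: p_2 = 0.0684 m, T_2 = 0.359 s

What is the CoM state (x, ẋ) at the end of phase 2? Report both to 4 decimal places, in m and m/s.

phase 1: p=-0.1718, T=0.677, ωT=2.363339, cosh=5.360241, sinh=5.266136; start (x,ẋ)=(-0.075200, 0.012200) → end (x,ẋ)=(0.364403, 1.841246)
phase 2: p=0.0684, T=0.359, ωT=1.253233, cosh=1.893613, sinh=1.608033; start (x,ẋ)=(0.364403, 1.841246) → end (x,ẋ)=(1.477059, 5.148217)

x = 1.4771, ẋ = 5.1482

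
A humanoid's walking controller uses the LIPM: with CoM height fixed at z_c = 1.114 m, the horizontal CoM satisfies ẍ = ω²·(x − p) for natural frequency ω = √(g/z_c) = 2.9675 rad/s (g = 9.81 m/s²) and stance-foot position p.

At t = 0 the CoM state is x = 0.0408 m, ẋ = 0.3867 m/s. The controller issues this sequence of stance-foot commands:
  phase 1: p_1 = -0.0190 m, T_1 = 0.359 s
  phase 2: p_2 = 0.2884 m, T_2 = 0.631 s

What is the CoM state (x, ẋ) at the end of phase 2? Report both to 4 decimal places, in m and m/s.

phase 1: p=-0.0190, T=0.359, ωT=1.065332, cosh=1.623208, sinh=1.278595; start (x,ẋ)=(0.040800, 0.386700) → end (x,ẋ)=(0.244684, 0.854590)
phase 2: p=0.2884, T=0.631, ωT=1.872492, cosh=3.329114, sinh=3.175374; start (x,ẋ)=(0.244684, 0.854590) → end (x,ẋ)=(1.057318, 2.433092)

x = 1.0573, ẋ = 2.4331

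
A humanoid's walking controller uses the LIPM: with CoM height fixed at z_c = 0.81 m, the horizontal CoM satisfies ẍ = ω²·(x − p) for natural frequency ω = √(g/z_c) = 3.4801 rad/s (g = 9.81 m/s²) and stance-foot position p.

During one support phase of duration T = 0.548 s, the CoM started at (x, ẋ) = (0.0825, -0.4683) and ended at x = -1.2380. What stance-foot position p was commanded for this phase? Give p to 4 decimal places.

p = 0.4420

ωT = 3.4801·0.548 = 1.907095; cosh(ωT) = 3.441005, sinh(ωT) = 3.292493
x(T) = p + (x₀−p)·cosh(ωT) + (ẋ₀/ω)·sinh(ωT) ⇒ p·(1 − cosh) = x(T) − x₀·cosh − (ẋ₀/ω)·sinh
numerator   = -1.2380 − (0.0825)·3.441005 − (-0.4683/3.4801)·3.292493 = -1.078828
denominator = 1 − 3.441005 = -2.441005
p = -1.078828 / -2.441005 = 0.4420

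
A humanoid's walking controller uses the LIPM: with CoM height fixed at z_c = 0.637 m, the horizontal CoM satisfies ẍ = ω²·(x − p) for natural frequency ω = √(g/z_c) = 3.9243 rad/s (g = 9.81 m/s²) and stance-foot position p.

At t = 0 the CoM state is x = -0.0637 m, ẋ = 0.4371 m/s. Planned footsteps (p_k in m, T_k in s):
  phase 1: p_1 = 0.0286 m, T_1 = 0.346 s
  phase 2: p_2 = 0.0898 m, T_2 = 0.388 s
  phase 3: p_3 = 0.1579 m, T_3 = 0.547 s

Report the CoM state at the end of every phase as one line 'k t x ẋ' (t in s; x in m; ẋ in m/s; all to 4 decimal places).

phase 1: p=0.0286, T=0.346, ωT=1.357808, cosh=2.072443, sinh=1.815219; start (x,ẋ)=(-0.063700, 0.437100) → end (x,ẋ)=(0.039498, 0.248369)
phase 2: p=0.0898, T=0.388, ωT=1.522628, cosh=2.401198, sinh=2.183060; start (x,ẋ)=(0.039498, 0.248369) → end (x,ẋ)=(0.107181, 0.165446)
phase 3: p=0.1579, T=0.547, ωT=2.146592, cosh=4.336267, sinh=4.219385; start (x,ẋ)=(0.107181, 0.165446) → end (x,ẋ)=(0.115854, -0.122399)

1 0.3460 0.0395 0.2484
2 0.7340 0.1072 0.1654
3 1.2810 0.1159 -0.1224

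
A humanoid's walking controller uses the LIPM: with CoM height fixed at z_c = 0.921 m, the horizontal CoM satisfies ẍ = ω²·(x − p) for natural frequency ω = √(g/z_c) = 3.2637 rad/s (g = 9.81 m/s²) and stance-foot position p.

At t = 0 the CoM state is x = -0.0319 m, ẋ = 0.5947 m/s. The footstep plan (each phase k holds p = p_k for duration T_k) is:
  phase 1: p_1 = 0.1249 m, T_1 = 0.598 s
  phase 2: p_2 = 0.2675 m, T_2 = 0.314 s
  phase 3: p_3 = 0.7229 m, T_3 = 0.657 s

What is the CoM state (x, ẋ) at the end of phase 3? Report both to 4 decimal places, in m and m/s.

x = -0.8191, ẋ = -4.8323

phase 1: p=0.1249, T=0.598, ωT=1.951693, cosh=3.591314, sinh=3.449280; start (x,ẋ)=(-0.031900, 0.594700) → end (x,ẋ)=(0.190298, 0.370591)
phase 2: p=0.2675, T=0.314, ωT=1.024802, cosh=1.572705, sinh=1.213838; start (x,ẋ)=(0.190298, 0.370591) → end (x,ẋ)=(0.283914, 0.276987)
phase 3: p=0.7229, T=0.657, ωT=2.144251, cosh=4.326400, sinh=4.209245; start (x,ẋ)=(0.283914, 0.276987) → end (x,ẋ)=(-0.819094, -4.832303)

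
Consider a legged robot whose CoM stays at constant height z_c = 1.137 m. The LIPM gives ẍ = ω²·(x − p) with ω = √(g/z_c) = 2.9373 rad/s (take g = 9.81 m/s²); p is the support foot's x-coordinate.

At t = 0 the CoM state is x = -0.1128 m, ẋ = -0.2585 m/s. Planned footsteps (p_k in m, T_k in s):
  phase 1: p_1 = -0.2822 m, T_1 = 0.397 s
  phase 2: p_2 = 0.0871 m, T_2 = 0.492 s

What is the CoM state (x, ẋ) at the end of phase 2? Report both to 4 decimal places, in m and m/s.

x = -0.1762, ẋ = -0.5733

phase 1: p=-0.2822, T=0.397, ωT=1.166108, cosh=1.760527, sinh=1.448950; start (x,ẋ)=(-0.112800, -0.258500) → end (x,ẋ)=(-0.111483, 0.265870)
phase 2: p=0.0871, T=0.492, ωT=1.445152, cosh=2.239103, sinh=2.003392; start (x,ẋ)=(-0.111483, 0.265870) → end (x,ẋ)=(-0.176210, -0.573263)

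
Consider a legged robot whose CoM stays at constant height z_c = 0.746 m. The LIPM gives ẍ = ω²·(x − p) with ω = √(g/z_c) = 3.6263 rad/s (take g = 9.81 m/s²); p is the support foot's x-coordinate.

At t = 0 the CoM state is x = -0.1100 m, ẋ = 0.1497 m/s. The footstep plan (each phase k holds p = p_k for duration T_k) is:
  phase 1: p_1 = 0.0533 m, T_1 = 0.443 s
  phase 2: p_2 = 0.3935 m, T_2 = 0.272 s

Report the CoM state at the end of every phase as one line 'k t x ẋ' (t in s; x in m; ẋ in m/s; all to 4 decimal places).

phase 1: p=0.0533, T=0.443, ωT=1.606451, cosh=2.592843, sinh=2.392244; start (x,ẋ)=(-0.110000, 0.149700) → end (x,ẋ)=(-0.271355, -1.028478)
phase 2: p=0.3935, T=0.272, ωT=0.986354, cosh=1.527187, sinh=1.154252; start (x,ẋ)=(-0.271355, -1.028478) → end (x,ẋ)=(-0.949223, -4.353540)

1 0.4430 -0.2714 -1.0285
2 0.7150 -0.9492 -4.3535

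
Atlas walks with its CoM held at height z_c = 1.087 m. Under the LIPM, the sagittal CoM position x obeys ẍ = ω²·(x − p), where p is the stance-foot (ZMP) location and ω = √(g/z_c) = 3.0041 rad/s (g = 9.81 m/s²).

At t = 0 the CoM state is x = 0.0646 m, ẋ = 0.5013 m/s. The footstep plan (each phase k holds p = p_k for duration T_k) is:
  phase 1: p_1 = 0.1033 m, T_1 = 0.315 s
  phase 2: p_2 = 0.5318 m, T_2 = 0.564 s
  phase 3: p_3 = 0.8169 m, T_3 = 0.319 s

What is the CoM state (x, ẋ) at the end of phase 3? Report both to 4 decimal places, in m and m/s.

phase 1: p=0.1033, T=0.315, ωT=0.946292, cosh=1.482158, sinh=1.093980; start (x,ẋ)=(0.064600, 0.501300) → end (x,ẋ)=(0.228495, 0.615821)
phase 2: p=0.5318, T=0.564, ωT=1.694312, cosh=2.813314, sinh=2.629588; start (x,ẋ)=(0.228495, 0.615821) → end (x,ẋ)=(0.217557, -0.663473)
phase 3: p=0.8169, T=0.319, ωT=0.958308, cosh=1.495411, sinh=1.111870; start (x,ẋ)=(0.217557, -0.663473) → end (x,ẋ)=(-0.324927, -2.994072)

x = -0.3249, ẋ = -2.9941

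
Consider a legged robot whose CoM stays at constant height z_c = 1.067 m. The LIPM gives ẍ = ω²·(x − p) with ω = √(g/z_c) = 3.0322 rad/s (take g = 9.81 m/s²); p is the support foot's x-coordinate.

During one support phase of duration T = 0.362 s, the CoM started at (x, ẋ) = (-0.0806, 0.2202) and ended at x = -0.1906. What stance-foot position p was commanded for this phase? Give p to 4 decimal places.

p = 0.2301

ωT = 3.0322·0.362 = 1.097656; cosh(ωT) = 1.665393, sinh(ωT) = 1.331741
x(T) = p + (x₀−p)·cosh(ωT) + (ẋ₀/ω)·sinh(ωT) ⇒ p·(1 − cosh) = x(T) − x₀·cosh − (ẋ₀/ω)·sinh
numerator   = -0.1906 − (-0.0806)·1.665393 − (0.2202/3.0322)·1.331741 = -0.153081
denominator = 1 − 1.665393 = -0.665393
p = -0.153081 / -0.665393 = 0.2301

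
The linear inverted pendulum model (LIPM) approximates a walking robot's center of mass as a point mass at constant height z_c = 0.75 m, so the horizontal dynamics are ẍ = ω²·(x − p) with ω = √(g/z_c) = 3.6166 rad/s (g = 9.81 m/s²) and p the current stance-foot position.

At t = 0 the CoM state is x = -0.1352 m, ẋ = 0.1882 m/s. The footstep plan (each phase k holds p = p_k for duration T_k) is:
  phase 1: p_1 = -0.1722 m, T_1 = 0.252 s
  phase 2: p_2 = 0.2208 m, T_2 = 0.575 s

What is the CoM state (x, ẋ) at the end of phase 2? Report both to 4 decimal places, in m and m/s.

x = -0.4902, ẋ = -2.3910

phase 1: p=-0.1722, T=0.252, ωT=0.911383, cosh=1.444865, sinh=1.042897; start (x,ẋ)=(-0.135200, 0.188200) → end (x,ẋ)=(-0.064470, 0.411478)
phase 2: p=0.2208, T=0.575, ωT=2.079545, cosh=4.062907, sinh=3.937920; start (x,ẋ)=(-0.064470, 0.411478) → end (x,ẋ)=(-0.490189, -2.390984)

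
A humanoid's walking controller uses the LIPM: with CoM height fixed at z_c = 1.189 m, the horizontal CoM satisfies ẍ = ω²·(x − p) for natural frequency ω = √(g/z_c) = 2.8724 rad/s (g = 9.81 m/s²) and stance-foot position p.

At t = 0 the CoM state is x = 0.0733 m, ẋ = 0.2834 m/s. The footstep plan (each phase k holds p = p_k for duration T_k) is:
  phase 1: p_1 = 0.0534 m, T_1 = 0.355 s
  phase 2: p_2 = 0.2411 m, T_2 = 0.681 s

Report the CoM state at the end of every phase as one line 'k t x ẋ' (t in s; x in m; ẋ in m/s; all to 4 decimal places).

1 0.3550 0.2035 0.5129
2 1.0360 0.7244 1.4760

phase 1: p=0.0534, T=0.355, ωT=1.019702, cosh=1.566535, sinh=1.205833; start (x,ẋ)=(0.073300, 0.283400) → end (x,ẋ)=(0.203545, 0.512882)
phase 2: p=0.2411, T=0.681, ωT=1.956104, cosh=3.606566, sinh=3.465158; start (x,ẋ)=(0.203545, 0.512882) → end (x,ẋ)=(0.724379, 1.475951)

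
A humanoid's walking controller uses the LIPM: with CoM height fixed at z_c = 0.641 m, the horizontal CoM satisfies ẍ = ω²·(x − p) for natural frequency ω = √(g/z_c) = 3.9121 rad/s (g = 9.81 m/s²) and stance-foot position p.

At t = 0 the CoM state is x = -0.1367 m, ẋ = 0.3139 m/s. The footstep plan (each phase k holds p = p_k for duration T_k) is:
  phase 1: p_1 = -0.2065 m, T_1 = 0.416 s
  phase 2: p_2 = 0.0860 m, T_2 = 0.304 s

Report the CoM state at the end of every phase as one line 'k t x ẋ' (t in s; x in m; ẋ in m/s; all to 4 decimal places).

phase 1: p=-0.2065, T=0.416, ωT=1.627434, cosh=2.643613, sinh=2.447180; start (x,ẋ)=(-0.136700, 0.313900) → end (x,ẋ)=(0.174382, 1.498068)
phase 2: p=0.0860, T=0.304, ωT=1.189278, cosh=1.794575, sinh=1.490135; start (x,ẋ)=(0.174382, 1.498068) → end (x,ẋ)=(0.815228, 3.203622)

1 0.4160 0.1744 1.4981
2 0.7200 0.8152 3.2036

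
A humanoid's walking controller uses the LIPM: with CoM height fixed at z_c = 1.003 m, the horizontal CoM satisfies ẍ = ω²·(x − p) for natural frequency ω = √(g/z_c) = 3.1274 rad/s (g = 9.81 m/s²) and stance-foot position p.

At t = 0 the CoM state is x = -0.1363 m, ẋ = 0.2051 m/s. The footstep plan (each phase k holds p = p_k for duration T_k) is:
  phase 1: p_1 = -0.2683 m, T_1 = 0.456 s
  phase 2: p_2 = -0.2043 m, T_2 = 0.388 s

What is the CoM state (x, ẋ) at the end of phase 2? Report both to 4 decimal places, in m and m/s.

phase 1: p=-0.2683, T=0.456, ωT=1.426094, cosh=2.201328, sinh=1.961083; start (x,ẋ)=(-0.136300, 0.205100) → end (x,ẋ)=(0.150886, 1.261060)
phase 2: p=-0.2043, T=0.388, ωT=1.213431, cosh=1.831093, sinh=1.533918; start (x,ẋ)=(0.150886, 1.261060) → end (x,ẋ)=(1.064600, 4.013009)

x = 1.0646, ẋ = 4.0130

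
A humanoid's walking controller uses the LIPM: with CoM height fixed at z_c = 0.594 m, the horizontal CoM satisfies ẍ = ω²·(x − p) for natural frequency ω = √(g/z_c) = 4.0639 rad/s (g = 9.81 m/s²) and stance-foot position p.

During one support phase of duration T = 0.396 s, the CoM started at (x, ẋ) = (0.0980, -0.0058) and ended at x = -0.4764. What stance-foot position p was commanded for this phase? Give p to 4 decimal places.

ωT = 4.0639·0.396 = 1.609304; cosh(ωT) = 2.599680, sinh(ωT) = 2.399653
x(T) = p + (x₀−p)·cosh(ωT) + (ẋ₀/ω)·sinh(ωT) ⇒ p·(1 − cosh) = x(T) − x₀·cosh − (ẋ₀/ω)·sinh
numerator   = -0.4764 − (0.0980)·2.599680 − (-0.0058/4.0639)·2.399653 = -0.727744
denominator = 1 − 2.599680 = -1.599680
p = -0.727744 / -1.599680 = 0.4549

p = 0.4549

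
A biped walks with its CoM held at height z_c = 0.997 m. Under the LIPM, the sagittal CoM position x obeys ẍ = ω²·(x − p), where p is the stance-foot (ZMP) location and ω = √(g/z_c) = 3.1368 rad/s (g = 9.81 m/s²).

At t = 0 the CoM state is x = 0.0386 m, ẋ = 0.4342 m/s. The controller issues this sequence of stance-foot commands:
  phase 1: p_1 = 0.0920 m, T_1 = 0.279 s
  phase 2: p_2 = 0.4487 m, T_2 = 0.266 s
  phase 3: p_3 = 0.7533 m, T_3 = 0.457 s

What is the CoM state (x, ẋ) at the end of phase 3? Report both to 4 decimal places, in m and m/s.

phase 1: p=0.0920, T=0.279, ωT=0.875167, cosh=1.408034, sinh=0.991242; start (x,ẋ)=(0.038600, 0.434200) → end (x,ẋ)=(0.154020, 0.445330)
phase 2: p=0.4487, T=0.266, ωT=0.834389, cosh=1.368773, sinh=0.934633; start (x,ẋ)=(0.154020, 0.445330) → end (x,ẋ)=(0.178040, -0.254374)
phase 3: p=0.7533, T=0.457, ωT=1.433518, cosh=2.215946, sinh=1.977478; start (x,ẋ)=(0.178040, -0.254374) → end (x,ẋ)=(-0.681807, -4.131992)

x = -0.6818, ẋ = -4.1320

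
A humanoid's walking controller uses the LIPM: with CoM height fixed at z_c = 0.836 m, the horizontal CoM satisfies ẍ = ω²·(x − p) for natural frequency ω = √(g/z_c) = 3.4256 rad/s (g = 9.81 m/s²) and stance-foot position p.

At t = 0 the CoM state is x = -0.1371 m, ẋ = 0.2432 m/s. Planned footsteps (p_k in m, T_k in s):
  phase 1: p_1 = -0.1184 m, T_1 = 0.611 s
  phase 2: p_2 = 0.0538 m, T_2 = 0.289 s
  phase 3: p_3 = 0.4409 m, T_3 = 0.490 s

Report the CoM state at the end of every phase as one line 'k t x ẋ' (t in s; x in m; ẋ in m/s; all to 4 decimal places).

phase 1: p=-0.1184, T=0.611, ωT=2.093042, cosh=4.116428, sinh=3.993116; start (x,ẋ)=(-0.137100, 0.243200) → end (x,ẋ)=(0.088114, 0.745321)
phase 2: p=0.0538, T=0.289, ωT=0.989998, cosh=1.531404, sinh=1.159826; start (x,ẋ)=(0.088114, 0.745321) → end (x,ẋ)=(0.358696, 1.277719)
phase 3: p=0.4409, T=0.490, ωT=1.678544, cosh=2.772197, sinh=2.585552; start (x,ẋ)=(0.358696, 1.277719) → end (x,ẋ)=(1.177402, 2.814002)

1 0.6110 0.0881 0.7453
2 0.9000 0.3587 1.2777
3 1.3900 1.1774 2.8140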